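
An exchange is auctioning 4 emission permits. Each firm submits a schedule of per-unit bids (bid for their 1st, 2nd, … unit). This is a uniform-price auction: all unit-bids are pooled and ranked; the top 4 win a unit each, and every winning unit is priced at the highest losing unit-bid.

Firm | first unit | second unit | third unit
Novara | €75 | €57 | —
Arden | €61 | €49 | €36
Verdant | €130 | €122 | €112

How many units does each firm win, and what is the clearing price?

Merging the schedules and taking the best 4: 130 (Verdant-1), 122 (Verdant-2), 112 (Verdant-3), 75 (Novara-1)
The (k+1)-th unit-bid is €61.
Allocation: Novara 1, Verdant 3.

Novara 1, Verdant 3; clearing price €61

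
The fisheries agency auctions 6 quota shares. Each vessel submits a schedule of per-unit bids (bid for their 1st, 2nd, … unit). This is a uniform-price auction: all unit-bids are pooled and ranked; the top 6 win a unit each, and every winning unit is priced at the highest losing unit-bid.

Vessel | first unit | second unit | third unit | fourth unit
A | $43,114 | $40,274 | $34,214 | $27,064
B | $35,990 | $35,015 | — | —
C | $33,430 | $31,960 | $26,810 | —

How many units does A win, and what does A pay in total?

All unit-bids, highest first — top 6: 43,114 (A-1), 40,274 (A-2), 35,990 (B-1), 35,015 (B-2), 34,214 (A-3), 33,430 (C-1)
The (k+1)-th unit-bid is $31,960.
A wins 3 unit(s) at $31,960 each.

A: 3 units, pays $95,880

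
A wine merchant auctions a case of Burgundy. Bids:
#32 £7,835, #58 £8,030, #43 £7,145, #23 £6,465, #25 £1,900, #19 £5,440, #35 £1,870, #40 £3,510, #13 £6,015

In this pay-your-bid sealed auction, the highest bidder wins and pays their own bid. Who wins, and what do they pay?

Bids ranked: 8,030 (#58) > 7,835 (#32) > 7,145 (#43) > 6,465 (#23) > 6,015 (#13) > 5,440 (#19) > …
#58 is highest → pays own bid, £8,030.

#58 pays £8,030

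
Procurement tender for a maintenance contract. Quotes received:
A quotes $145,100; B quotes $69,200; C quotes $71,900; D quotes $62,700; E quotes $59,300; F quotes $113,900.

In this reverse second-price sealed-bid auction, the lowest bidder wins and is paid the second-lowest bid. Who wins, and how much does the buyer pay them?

Bids ranked: 59,300 (E) < 62,700 (D) < 69,200 (B) < 71,900 (C) < 113,900 (F) < 145,100 (A)
E is lowest; is paid the second-lowest bid, $62,700.

E is paid $62,700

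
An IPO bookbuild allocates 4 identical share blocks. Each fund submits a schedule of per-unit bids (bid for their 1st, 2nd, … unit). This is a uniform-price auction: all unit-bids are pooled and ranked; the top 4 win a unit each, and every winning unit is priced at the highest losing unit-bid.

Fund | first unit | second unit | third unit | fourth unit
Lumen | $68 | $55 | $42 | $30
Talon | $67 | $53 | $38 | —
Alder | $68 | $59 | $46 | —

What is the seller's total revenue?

Total revenue: $220

Pooled unit-bids ranked (top 4): 68 (Lumen-1), 68 (Alder-1), 67 (Talon-1), 59 (Alder-2)
First bid not allocated: $55.
Allocation: Alder 2, Lumen 1, Talon 1. Every unit priced at $55.
Revenue = 4 × 55 = $220.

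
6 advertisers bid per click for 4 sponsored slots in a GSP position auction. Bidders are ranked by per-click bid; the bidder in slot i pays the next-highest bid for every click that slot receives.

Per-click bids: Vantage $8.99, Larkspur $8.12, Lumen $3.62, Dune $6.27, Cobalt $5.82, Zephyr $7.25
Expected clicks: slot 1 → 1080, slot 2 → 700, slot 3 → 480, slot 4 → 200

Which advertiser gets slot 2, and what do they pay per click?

Ranked by bid: $8.99 (Vantage) > $8.12 (Larkspur) > $7.25 (Zephyr) > $6.27 (Dune) > $5.82 (Cobalt) > …
Slot 2 goes to the second-ranked bidder, Larkspur, who pays the next bid down: $7.25/click.

Larkspur; $7.25 per click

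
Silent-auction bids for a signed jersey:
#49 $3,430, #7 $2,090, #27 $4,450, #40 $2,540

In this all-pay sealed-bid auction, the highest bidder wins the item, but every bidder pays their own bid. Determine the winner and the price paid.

#27 pays $4,450

Bids in order: 4,450 (#27) > 3,430 (#49) > 2,540 (#40) > 2,090 (#7)
#27 wins with the top bid; all bids are sunk regardless.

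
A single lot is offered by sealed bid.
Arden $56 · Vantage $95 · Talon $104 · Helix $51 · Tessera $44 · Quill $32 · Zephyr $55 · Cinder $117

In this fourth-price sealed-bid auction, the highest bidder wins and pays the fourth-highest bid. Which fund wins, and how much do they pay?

Cinder pays $56

Fourth-price sealed-bid auction: the highest bidder wins and pays the fourth-highest bid.
Bids in order: 117 (Cinder) > 104 (Talon) > 95 (Vantage) > 56 (Arden) > 55 (Zephyr) > 51 (Helix) > …
Cinder is highest; pays the fourth-highest bid, $56.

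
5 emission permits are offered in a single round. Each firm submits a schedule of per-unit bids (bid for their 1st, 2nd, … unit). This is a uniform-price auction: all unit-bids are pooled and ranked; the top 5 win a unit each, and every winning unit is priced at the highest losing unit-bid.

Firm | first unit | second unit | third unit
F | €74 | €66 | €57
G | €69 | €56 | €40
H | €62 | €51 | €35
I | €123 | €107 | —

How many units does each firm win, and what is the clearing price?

All unit-bids, highest first — top 5: 123 (I-1), 107 (I-2), 74 (F-1), 69 (G-1), 66 (F-2)
The (k+1)-th unit-bid is €62.
Allocation: F 2, G 1, I 2.

F 2, G 1, I 2; clearing price €62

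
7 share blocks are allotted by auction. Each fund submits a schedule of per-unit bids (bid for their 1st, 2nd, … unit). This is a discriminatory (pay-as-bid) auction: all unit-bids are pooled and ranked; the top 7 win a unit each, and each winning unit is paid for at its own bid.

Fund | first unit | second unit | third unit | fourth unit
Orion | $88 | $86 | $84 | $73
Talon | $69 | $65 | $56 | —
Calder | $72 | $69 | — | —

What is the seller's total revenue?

Total revenue: $541

Pooled unit-bids ranked (top 7): 88 (Orion-1), 86 (Orion-2), 84 (Orion-3), 73 (Orion-4), 72 (Calder-1), 69 (Talon-1), 69 (Calder-2)
Next rejected bid: $65 (not a price — pay-as-bid).
Each winning unit pays its own bid.
Revenue = 88 + 86 + 84 + 73 + 72 + 69 + 69 = $541.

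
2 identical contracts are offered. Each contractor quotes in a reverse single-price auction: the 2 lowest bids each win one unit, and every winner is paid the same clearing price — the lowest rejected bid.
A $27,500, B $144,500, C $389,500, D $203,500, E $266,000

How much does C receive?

C is paid $0

Sorting: 27,500 (A), 144,500 (B), 203,500 (D), 266,000 (E), …
The 2 lowest are A, B.
Clearing price = lowest rejected bid = $203,500.
C does not win → is paid $0.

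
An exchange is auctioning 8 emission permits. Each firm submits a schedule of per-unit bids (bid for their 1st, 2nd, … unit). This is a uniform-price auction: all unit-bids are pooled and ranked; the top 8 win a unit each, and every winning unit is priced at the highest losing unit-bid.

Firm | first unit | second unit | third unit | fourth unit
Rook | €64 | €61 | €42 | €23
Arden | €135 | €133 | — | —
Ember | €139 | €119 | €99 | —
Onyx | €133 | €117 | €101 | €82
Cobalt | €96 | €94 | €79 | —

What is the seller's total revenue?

All unit-bids, highest first — top 8: 139 (Ember-1), 135 (Arden-1), 133 (Arden-2), 133 (Onyx-1), 119 (Ember-2), 117 (Onyx-2), 101 (Onyx-3), 99 (Ember-3)
Highest rejected unit-bid = €96.
Allocation: Arden 2, Ember 3, Onyx 3. Every unit priced at €96.
Revenue = 8 × 96 = €768.

Total revenue: €768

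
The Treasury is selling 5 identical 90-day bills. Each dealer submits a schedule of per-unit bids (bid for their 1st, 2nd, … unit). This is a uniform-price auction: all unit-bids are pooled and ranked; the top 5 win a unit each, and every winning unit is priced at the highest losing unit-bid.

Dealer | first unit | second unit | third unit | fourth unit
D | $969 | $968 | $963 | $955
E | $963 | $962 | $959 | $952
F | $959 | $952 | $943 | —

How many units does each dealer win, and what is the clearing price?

All unit-bids, highest first — top 5: 969 (D-1), 968 (D-2), 963 (D-3), 963 (E-1), 962 (E-2)
First bid not allocated: $959.
Allocation: D 3, E 2.

D 3, E 2; clearing price $959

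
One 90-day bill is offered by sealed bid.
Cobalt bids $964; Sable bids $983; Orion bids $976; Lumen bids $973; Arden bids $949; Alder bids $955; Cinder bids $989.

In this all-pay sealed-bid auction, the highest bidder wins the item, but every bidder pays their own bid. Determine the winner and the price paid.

Sorting bids: 989 (Cinder) > 983 (Sable) > 976 (Orion) > 973 (Lumen) > 964 (Cobalt) > 955 (Alder) > …
Cinder wins with the top bid; all bids are sunk regardless.

Cinder pays $989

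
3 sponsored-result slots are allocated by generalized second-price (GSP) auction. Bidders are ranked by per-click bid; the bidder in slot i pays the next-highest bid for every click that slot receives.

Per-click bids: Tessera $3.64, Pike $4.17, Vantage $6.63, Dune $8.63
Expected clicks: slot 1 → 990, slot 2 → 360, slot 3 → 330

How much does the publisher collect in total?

Total revenue: $9266.10

Sorting advertisers: $8.63 (Dune) > $6.63 (Vantage) > $4.17 (Pike) > $3.64 (Tessera)
Slot 1: Dune pays $6.63 × 990 = $6563.70
Slot 2: Vantage pays $4.17 × 360 = $1501.20
Slot 3: Pike pays $3.64 × 330 = $1201.20
Total = $9266.10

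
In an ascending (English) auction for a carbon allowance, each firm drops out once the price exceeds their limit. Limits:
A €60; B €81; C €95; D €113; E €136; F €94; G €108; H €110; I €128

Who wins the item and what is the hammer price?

Sorting limits: 136 (E) > 128 (I) > 113 (D) > 110 (H) > 108 (G) > 95 (C) > …
I is the last rival to drop out, at €128; E remains and wins at that price.

E wins at €128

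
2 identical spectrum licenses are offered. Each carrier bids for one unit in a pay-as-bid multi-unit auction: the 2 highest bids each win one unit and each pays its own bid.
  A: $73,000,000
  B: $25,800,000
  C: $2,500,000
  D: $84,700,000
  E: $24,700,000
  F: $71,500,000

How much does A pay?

Sorting: 84,700,000 (D), 73,000,000 (A), 71,500,000 (F), 25,800,000 (B), …
Winners (2 units): D, A.
A wins → own bid $73,000,000.

A pays $73,000,000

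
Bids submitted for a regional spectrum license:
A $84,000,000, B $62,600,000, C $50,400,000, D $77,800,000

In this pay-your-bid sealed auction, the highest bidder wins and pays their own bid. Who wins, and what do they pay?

Pay-your-bid sealed auction: the highest bidder wins and pays their own bid.
Bids ranked: 84,000,000 (A) > 77,800,000 (D) > 62,600,000 (B) > 50,400,000 (C)
First-price: A pays what they bid, $84,000,000.

A pays $84,000,000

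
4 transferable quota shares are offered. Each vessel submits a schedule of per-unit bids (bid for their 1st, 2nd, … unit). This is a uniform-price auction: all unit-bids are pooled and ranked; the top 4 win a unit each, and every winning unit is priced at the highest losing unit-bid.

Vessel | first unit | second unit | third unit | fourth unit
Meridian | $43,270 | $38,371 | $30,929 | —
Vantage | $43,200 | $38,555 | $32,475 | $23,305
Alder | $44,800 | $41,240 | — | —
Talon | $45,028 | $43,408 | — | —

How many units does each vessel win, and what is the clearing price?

Alder 1, Meridian 1, Talon 2; clearing price $43,200

Pooled unit-bids ranked (top 4): 45,028 (Talon-1), 44,800 (Alder-1), 43,408 (Talon-2), 43,270 (Meridian-1)
The (k+1)-th unit-bid is $43,200.
Allocation: Alder 1, Meridian 1, Talon 2.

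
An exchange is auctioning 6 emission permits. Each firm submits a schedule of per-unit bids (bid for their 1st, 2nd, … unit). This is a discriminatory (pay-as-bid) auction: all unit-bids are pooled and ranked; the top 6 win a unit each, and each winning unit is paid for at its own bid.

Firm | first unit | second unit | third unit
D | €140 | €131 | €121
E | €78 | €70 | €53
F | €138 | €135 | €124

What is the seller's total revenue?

Pooled unit-bids ranked (top 6): 140 (D-1), 138 (F-1), 135 (F-2), 131 (D-2), 124 (F-3), 121 (D-3)
Next rejected bid: €78 (not a price — pay-as-bid).
Each winning unit pays its own bid.
Revenue = 140 + 138 + 135 + 131 + 124 + 121 = €789.

Total revenue: €789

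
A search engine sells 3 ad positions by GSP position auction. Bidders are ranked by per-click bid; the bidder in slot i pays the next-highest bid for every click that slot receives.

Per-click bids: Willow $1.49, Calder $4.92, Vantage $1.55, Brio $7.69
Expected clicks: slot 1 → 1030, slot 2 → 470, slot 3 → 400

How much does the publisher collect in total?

Sorting advertisers: $7.69 (Brio) > $4.92 (Calder) > $1.55 (Vantage) > $1.49 (Willow)
Slot 1: Brio pays $4.92 × 1030 = $5067.60
Slot 2: Calder pays $1.55 × 470 = $728.50
Slot 3: Vantage pays $1.49 × 400 = $596.00
Total = $6392.10

Total revenue: $6392.10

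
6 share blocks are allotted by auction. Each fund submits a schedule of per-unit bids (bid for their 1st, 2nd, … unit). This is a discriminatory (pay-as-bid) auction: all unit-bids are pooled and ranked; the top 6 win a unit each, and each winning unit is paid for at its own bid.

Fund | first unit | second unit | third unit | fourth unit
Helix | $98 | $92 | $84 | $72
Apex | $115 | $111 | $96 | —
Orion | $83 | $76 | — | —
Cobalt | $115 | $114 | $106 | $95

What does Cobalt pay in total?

Cobalt pays $335

All unit-bids, highest first — top 6: 115 (Apex-1), 115 (Cobalt-1), 114 (Cobalt-2), 111 (Apex-2), 106 (Cobalt-3), 98 (Helix-1)
Next rejected bid: $96 (not a price — pay-as-bid).
Cobalt's winning unit-bids: 115 + 114 + 106 = $335.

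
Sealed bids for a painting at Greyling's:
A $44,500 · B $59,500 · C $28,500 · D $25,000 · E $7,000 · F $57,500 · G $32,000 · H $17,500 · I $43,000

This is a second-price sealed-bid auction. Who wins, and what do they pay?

Rule: the highest bidder wins and pays the second-highest bid.
Bids in order: 59,500 (B) > 57,500 (F) > 44,500 (A) > 43,000 (I) > 32,000 (G) > 28,500 (C) > …
B is highest; pays the second-highest bid, $57,500.

B pays $57,500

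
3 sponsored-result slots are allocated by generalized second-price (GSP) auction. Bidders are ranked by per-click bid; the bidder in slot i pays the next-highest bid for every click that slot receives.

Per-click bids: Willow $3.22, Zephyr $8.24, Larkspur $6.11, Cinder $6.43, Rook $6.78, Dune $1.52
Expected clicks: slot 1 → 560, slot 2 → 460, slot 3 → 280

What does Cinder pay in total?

Cinder pays $1710.80

Ranked by bid: $8.24 (Zephyr) > $6.78 (Rook) > $6.43 (Cinder) > $6.11 (Larkspur) > …
Cinder holds slot 3 → pays next bid $6.11 × 280 clicks = $1710.80.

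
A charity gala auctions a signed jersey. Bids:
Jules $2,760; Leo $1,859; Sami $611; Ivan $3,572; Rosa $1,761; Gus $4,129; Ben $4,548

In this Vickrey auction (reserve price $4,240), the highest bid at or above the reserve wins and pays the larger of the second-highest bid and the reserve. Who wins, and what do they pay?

Sorting bids: 4,548 (Ben) > 4,129 (Gus) > 3,572 (Ivan) > 2,760 (Jules) > 1,859 (Leo) > 1,761 (Rosa) > …
Highest eligible bid: Ben at $4,548.
max(second-highest $4,129, reserve $4,240) = $4,240.

Ben pays $4,240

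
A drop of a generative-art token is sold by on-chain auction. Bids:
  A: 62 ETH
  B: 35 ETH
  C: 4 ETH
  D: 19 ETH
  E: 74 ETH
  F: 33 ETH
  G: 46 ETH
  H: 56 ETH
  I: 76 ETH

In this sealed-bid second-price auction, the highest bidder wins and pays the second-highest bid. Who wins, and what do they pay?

Bids in order: 76 (I) > 74 (E) > 62 (A) > 56 (H) > 46 (G) > 35 (B) > …
I is highest; pays the second-highest bid, 74 ETH.

I pays 74 ETH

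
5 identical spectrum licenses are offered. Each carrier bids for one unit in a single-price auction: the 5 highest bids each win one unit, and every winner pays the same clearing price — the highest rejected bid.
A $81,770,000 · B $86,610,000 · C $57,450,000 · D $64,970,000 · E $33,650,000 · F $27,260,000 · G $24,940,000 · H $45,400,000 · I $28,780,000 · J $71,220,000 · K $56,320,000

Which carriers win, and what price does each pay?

Sorting: 86,610,000 (B), 81,770,000 (A), 71,220,000 (J), 64,970,000 (D), 57,450,000 (C), 56,320,000 (K), 45,400,000 (H), …
Top 5: B, A, J, D, C.
First losing bid is K's $56,320,000, which sets the uniform price.

B, A, J, D, C; each pays $56,320,000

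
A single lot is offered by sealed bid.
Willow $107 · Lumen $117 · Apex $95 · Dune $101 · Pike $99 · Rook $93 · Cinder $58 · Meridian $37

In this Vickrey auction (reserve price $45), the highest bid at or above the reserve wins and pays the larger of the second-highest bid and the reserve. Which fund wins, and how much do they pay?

Lumen pays $107

Sorting bids: 117 (Lumen) > 107 (Willow) > 101 (Dune) > 99 (Pike) > 95 (Apex) > 93 (Rook) > …
Lumen has the top bid at or above the reserve ($117).
Second-highest bid $107 exceeds the reserve $45 → payment $107.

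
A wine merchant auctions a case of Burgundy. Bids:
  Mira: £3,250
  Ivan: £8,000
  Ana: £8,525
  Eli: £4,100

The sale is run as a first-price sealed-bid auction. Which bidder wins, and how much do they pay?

First-price sealed-bid auction: the highest bidder wins and pays their own bid.
Sorting bids: 8,525 (Ana) > 8,000 (Ivan) > 4,100 (Eli) > 3,250 (Mira)
Ana is highest → pays own bid, £8,525.

Ana pays £8,525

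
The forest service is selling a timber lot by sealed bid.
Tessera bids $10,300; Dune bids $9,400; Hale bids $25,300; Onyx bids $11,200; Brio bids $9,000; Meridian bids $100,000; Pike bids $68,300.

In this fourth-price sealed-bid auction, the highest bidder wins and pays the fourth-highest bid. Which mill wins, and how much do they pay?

Meridian pays $11,200

Rule: the highest bidder wins and pays the fourth-highest bid.
Bids in order: 100,000 (Meridian) > 68,300 (Pike) > 25,300 (Hale) > 11,200 (Onyx) > 10,300 (Tessera) > 9,400 (Dune) > …
Meridian is highest; pays the fourth-highest bid, $11,200.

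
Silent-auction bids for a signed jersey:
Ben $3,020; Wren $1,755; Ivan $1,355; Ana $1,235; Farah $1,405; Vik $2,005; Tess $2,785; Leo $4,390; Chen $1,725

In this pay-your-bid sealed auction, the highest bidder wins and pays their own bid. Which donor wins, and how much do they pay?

Pay-your-bid sealed auction: the highest bidder wins and pays their own bid.
Bids in order: 4,390 (Leo) > 3,020 (Ben) > 2,785 (Tess) > 2,005 (Vik) > 1,755 (Wren) > 1,725 (Chen) > …
Leo is highest → pays own bid, $4,390.

Leo pays $4,390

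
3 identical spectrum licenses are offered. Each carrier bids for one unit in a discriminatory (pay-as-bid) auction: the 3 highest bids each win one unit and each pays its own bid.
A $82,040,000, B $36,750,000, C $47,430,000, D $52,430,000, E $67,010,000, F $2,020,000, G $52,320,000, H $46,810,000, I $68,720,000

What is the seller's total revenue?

Sorting: 82,040,000 (A), 68,720,000 (I), 67,010,000 (E), 52,430,000 (D), 52,320,000 (G), …
The 3 highest are A, I, E.
Total revenue = 82,040,000 + 68,720,000 + 67,010,000 = $217,770,000.

Total revenue: $217,770,000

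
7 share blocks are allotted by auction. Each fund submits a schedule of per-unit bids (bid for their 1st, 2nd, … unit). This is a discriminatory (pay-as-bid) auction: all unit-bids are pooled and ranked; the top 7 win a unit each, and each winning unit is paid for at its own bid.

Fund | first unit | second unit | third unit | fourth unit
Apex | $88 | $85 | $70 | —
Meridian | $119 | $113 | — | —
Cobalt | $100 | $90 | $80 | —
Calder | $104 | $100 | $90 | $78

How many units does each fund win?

All unit-bids, highest first — top 7: 119 (Meridian-1), 113 (Meridian-2), 104 (Calder-1), 100 (Cobalt-1), 100 (Calder-2), 90 (Cobalt-2), 90 (Calder-3)
Next rejected bid: $88 (not a price — pay-as-bid).
Allocation: Calder 3, Cobalt 2, Meridian 2.

Calder 3, Cobalt 2, Meridian 2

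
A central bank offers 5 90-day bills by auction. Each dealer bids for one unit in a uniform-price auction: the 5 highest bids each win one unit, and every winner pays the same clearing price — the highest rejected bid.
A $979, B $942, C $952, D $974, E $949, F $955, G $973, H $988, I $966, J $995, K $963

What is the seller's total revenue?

Ordering the bids: 995 (J), 988 (H), 979 (A), 974 (D), 973 (G), 966 (I), 963 (K), …
Top 5: J, H, A, D, G.
First losing bid is I's $966, which sets the uniform price.
Total revenue = 5 × $966 = $4,830.

Total revenue: $4,830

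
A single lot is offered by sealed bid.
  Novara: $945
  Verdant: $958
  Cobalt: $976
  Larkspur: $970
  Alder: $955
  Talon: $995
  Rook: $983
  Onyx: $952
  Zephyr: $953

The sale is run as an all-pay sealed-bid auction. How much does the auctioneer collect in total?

All-pay sealed-bid auction: the highest bidder wins the item, but every bidder pays their own bid.
Sorting bids: 995 (Talon) > 983 (Rook) > 976 (Cobalt) > 970 (Larkspur) > 958 (Verdant) > 955 (Alder) > …
Talon wins with the top bid; all bids are sunk regardless.
Every bidder forfeits their bid regardless of winning.
Revenue = 945 + 958 + 976 + 970 + 955 + 995 + 983 + 952 + 953 = $8,687.

Total revenue: $8,687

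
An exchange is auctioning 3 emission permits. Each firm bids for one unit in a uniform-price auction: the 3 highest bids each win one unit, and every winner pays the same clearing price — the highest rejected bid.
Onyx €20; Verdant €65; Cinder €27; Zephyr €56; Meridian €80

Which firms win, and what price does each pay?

Bids ranked high→low: 80 (Meridian), 65 (Verdant), 56 (Zephyr), 27 (Cinder), 20 (Onyx)
The 3 highest are Meridian, Verdant, Zephyr.
Highest unsuccessful bid: €27 → clearing price.

Meridian, Verdant, Zephyr; each pays €27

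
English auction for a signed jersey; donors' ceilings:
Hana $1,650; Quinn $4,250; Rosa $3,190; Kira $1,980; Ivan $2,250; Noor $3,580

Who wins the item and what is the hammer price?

Limits ranked: 4,250 (Quinn) > 3,580 (Noor) > 3,190 (Rosa) > 2,250 (Ivan) > 1,980 (Kira) > 1,650 (Hana)
Once the price passes $3,580, only Quinn is left; the hammer falls at Noor's limit of $3,580.

Quinn wins at $3,580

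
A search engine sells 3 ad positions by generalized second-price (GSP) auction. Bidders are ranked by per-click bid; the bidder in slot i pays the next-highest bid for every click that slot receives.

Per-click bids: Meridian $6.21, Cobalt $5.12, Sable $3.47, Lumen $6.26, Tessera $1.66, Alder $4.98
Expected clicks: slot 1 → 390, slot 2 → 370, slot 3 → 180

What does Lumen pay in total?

Lumen pays $2421.90

Sorting advertisers: $6.26 (Lumen) > $6.21 (Meridian) > $5.12 (Cobalt) > $4.98 (Alder) > …
Lumen holds slot 1 → pays next bid $6.21 × 390 clicks = $2421.90.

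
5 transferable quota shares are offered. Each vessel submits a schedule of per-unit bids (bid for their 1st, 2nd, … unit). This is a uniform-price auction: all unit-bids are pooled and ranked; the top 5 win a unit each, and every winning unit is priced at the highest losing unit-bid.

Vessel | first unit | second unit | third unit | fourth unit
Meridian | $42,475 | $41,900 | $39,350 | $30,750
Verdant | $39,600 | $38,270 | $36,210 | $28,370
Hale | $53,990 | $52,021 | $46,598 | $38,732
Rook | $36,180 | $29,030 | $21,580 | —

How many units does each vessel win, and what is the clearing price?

Hale 3, Meridian 2; clearing price $39,600

All unit-bids, highest first — top 5: 53,990 (Hale-1), 52,021 (Hale-2), 46,598 (Hale-3), 42,475 (Meridian-1), 41,900 (Meridian-2)
The (k+1)-th unit-bid is $39,600.
Allocation: Hale 3, Meridian 2.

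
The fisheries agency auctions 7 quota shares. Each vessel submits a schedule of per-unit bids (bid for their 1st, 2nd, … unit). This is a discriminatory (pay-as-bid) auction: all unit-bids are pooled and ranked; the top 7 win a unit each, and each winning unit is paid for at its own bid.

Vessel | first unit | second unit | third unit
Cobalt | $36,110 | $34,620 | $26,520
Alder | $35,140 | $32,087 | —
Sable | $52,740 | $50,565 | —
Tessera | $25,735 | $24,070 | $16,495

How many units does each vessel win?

Alder 2, Cobalt 3, Sable 2

Pooled unit-bids ranked (top 7): 52,740 (Sable-1), 50,565 (Sable-2), 36,110 (Cobalt-1), 35,140 (Alder-1), 34,620 (Cobalt-2), 32,087 (Alder-2), 26,520 (Cobalt-3)
Next rejected bid: $25,735 (not a price — pay-as-bid).
Allocation: Alder 2, Cobalt 3, Sable 2.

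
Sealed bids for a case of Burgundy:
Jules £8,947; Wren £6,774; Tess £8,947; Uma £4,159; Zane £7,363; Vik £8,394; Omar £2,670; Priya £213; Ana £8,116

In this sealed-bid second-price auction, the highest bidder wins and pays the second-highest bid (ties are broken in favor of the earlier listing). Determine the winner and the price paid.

Bids in order: 8,947 (Jules) > 8,947 (Tess) > 8,394 (Vik) > 8,116 (Ana) > 7,363 (Zane) > 6,774 (Wren) > …
Tie at £8,947 → Jules wins by tie-break.
Jules is highest; pays the second-highest bid, £8,947.

Jules pays £8,947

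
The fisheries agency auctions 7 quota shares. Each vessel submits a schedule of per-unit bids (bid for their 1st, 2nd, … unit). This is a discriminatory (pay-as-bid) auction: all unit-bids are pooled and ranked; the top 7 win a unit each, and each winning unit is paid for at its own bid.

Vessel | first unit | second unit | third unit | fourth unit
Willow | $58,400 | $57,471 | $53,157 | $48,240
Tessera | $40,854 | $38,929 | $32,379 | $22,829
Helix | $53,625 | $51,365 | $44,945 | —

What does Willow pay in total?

Willow pays $217,268

All unit-bids, highest first — top 7: 58,400 (Willow-1), 57,471 (Willow-2), 53,625 (Helix-1), 53,157 (Willow-3), 51,365 (Helix-2), 48,240 (Willow-4), 44,945 (Helix-3)
Next rejected bid: $40,854 (not a price — pay-as-bid).
Willow's winning unit-bids: 58,400 + 57,471 + 53,157 + 48,240 = $217,268.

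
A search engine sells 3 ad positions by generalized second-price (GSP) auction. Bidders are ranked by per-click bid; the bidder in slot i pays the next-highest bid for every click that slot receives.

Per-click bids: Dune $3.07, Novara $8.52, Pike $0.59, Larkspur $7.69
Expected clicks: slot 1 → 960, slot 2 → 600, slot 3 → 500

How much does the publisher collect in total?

Total revenue: $9519.40

Per-click bids in order: $8.52 (Novara) > $7.69 (Larkspur) > $3.07 (Dune) > $0.59 (Pike)
Slot 1: Novara pays $7.69 × 960 = $7382.40
Slot 2: Larkspur pays $3.07 × 600 = $1842.00
Slot 3: Dune pays $0.59 × 500 = $295.00
Total = $9519.40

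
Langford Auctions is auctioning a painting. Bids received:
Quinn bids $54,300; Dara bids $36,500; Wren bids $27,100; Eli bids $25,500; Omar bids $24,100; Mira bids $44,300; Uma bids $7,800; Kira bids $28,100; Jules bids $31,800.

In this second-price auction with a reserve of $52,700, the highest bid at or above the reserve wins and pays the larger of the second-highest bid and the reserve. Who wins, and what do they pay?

Quinn pays $52,700

Rule: the highest bid at or above the reserve wins and pays the larger of the second-highest bid and the reserve.
Sorting bids: 54,300 (Quinn) > 44,300 (Mira) > 36,500 (Dara) > 31,800 (Jules) > 28,100 (Kira) > 27,100 (Wren) > …
Quinn has the top bid at or above the reserve ($54,300).
Second-highest bid $44,300 is below the reserve $52,700, so the reserve binds → payment $52,700.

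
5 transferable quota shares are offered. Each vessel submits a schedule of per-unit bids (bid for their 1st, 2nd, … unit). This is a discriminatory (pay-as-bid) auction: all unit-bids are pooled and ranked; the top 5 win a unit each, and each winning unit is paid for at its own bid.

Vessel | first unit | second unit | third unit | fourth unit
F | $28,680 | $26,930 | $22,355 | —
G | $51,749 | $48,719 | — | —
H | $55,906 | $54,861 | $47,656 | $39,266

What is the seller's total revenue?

Total revenue: $258,891

All unit-bids, highest first — top 5: 55,906 (H-1), 54,861 (H-2), 51,749 (G-1), 48,719 (G-2), 47,656 (H-3)
Next rejected bid: $39,266 (not a price — pay-as-bid).
Each winning unit pays its own bid.
Revenue = 55,906 + 54,861 + 51,749 + 48,719 + 47,656 = $258,891.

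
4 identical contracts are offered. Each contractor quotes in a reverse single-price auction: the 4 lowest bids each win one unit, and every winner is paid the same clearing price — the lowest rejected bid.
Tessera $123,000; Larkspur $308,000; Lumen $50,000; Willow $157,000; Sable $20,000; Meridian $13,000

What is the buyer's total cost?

Total cost: $628,000

Bids ranked low→high: 13,000 (Meridian), 20,000 (Sable), 50,000 (Lumen), 123,000 (Tessera), 157,000 (Willow), 308,000 (Larkspur)
Winners (4 units): Meridian, Sable, Lumen, Tessera.
Lowest unsuccessful bid: $157,000 → clearing price.
Total cost = 4 × $157,000 = $628,000.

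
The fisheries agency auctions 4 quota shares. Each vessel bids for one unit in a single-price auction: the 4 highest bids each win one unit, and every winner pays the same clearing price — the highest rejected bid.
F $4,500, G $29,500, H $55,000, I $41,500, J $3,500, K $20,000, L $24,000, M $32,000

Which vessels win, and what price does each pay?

Sorting: 55,000 (H), 41,500 (I), 32,000 (M), 29,500 (G), 24,000 (L), 20,000 (K), …
Winners (4 units): H, I, M, G.
First losing bid is L's $24,000, which sets the uniform price.

H, I, M, G; each pays $24,000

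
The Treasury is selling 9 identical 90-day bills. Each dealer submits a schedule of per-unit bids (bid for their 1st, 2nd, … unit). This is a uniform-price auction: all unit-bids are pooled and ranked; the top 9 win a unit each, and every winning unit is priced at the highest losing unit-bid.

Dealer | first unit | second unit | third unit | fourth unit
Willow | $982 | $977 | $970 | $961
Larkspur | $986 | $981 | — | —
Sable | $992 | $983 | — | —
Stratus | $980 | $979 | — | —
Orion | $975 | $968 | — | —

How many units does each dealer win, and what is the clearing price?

Larkspur 2, Orion 1, Sable 2, Stratus 2, Willow 2; clearing price $970

Merging the schedules and taking the best 9: 992 (Sable-1), 986 (Larkspur-1), 983 (Sable-2), 982 (Willow-1), 981 (Larkspur-2), 980 (Stratus-1), 979 (Stratus-2), 977 (Willow-2), 975 (Orion-1)
Highest rejected unit-bid = $970.
Allocation: Larkspur 2, Orion 1, Sable 2, Stratus 2, Willow 2.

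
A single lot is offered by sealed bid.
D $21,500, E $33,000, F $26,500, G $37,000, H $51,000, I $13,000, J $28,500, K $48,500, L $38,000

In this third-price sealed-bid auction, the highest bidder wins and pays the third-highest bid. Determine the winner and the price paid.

Third-price sealed-bid auction: the highest bidder wins and pays the third-highest bid.
Bids in order: 51,000 (H) > 48,500 (K) > 38,000 (L) > 37,000 (G) > 33,000 (E) > 28,500 (J) > …
H wins; payment is bid #3 in the ranking = $38,000.

H pays $38,000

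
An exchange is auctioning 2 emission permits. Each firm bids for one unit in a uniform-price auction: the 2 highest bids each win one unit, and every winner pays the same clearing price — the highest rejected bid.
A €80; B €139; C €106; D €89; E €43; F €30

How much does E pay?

E pays €0

Sorting: 139 (B), 106 (C), 89 (D), 80 (A), …
The 2 highest are B, C.
Clearing price = highest rejected bid = €89.
E does not win → pays €0.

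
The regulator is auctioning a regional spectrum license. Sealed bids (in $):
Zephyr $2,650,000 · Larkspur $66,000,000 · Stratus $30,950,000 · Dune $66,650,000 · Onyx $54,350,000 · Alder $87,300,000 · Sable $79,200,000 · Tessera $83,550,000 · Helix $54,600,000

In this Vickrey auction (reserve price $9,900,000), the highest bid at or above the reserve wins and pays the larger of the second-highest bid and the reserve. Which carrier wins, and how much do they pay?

Alder pays $83,550,000

Vickrey auction (reserve price $9,900,000): the highest bid at or above the reserve wins and pays the larger of the second-highest bid and the reserve.
Bids ranked: 87,300,000 (Alder) > 83,550,000 (Tessera) > 79,200,000 (Sable) > 66,650,000 (Dune) > 66,000,000 (Larkspur) > 54,600,000 (Helix) > …
Highest eligible bid: Alder at $87,300,000.
Second-highest bid $83,550,000 exceeds the reserve $9,900,000 → payment $83,550,000.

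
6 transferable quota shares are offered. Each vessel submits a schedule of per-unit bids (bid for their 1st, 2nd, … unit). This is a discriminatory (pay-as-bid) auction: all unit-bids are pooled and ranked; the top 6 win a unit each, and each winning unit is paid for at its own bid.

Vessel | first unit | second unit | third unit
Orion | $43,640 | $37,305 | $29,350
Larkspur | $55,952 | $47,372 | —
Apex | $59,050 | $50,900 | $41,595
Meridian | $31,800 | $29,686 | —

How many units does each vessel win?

Apex 3, Larkspur 2, Orion 1

Merging the schedules and taking the best 6: 59,050 (Apex-1), 55,952 (Larkspur-1), 50,900 (Apex-2), 47,372 (Larkspur-2), 43,640 (Orion-1), 41,595 (Apex-3)
Next rejected bid: $37,305 (not a price — pay-as-bid).
Allocation: Apex 3, Larkspur 2, Orion 1.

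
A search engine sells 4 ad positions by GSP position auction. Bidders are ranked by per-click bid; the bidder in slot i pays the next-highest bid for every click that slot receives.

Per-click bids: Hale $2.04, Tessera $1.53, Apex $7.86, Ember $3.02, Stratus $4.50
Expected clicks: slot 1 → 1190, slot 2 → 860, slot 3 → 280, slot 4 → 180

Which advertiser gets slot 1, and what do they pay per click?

Apex; $4.50 per click

Per-click bids in order: $7.86 (Apex) > $4.50 (Stratus) > $3.02 (Ember) > $2.04 (Hale) > $1.53 (Tessera)
Slot 1 goes to the first-ranked bidder, Apex, who pays the next bid down: $4.50/click.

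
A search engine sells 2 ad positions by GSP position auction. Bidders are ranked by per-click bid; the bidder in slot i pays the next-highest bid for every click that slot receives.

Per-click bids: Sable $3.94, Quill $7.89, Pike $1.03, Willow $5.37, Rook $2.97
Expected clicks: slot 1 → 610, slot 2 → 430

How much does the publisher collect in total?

Total revenue: $4969.90

Sorting advertisers: $7.89 (Quill) > $5.37 (Willow) > $3.94 (Sable) > …
Slot 1: Quill pays $5.37 × 610 = $3275.70
Slot 2: Willow pays $3.94 × 430 = $1694.20
Total = $4969.90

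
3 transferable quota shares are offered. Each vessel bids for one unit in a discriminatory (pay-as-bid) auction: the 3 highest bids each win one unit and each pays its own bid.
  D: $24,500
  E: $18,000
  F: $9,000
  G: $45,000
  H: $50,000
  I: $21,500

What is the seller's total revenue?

Total revenue: $119,500

Sorting: 50,000 (H), 45,000 (G), 24,500 (D), 21,500 (I), 18,000 (E), …
Top 3: H, G, D.
Total revenue = 50,000 + 45,000 + 24,500 = $119,500.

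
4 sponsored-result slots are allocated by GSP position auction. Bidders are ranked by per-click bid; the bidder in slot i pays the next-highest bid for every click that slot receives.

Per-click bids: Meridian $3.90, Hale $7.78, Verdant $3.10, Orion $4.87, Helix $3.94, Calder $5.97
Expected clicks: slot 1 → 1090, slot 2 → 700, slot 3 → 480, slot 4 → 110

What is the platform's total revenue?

Total revenue: $12236.50

Ranked by bid: $7.78 (Hale) > $5.97 (Calder) > $4.87 (Orion) > $3.94 (Helix) > $3.90 (Meridian) > …
Slot 1: Hale pays $5.97 × 1090 = $6507.30
Slot 2: Calder pays $4.87 × 700 = $3409.00
Slot 3: Orion pays $3.94 × 480 = $1891.20
Slot 4: Helix pays $3.90 × 110 = $429.00
Total = $12236.50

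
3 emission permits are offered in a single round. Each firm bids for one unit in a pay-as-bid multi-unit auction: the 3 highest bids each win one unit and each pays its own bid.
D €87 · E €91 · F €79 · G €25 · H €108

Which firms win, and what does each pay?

Ordering the bids: 108 (H), 91 (E), 87 (D), 79 (F), 25 (G)
The 3 highest are H, E, D.
Each winner pays its own bid: H €108, E €91, D €87.

H €108, E €91, D €87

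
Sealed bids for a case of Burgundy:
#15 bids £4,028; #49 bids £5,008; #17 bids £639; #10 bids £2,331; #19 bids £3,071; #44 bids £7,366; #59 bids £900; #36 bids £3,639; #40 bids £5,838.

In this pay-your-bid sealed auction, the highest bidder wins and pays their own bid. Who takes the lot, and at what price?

Rule: the highest bidder wins and pays their own bid.
Bids ranked: 7,366 (#44) > 5,838 (#40) > 5,008 (#49) > 4,028 (#15) > 3,639 (#36) > 3,071 (#19) > …
#44 has the highest bid and pays exactly that: £7,366.

#44 pays £7,366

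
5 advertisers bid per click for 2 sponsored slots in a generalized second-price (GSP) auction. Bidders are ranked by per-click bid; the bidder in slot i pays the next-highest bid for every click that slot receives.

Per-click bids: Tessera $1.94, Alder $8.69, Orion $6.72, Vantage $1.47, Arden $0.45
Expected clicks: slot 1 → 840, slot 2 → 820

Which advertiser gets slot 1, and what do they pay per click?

Ranked by bid: $8.69 (Alder) > $6.72 (Orion) > $1.94 (Tessera) > …
Slot 1 goes to the first-ranked bidder, Alder, who pays the next bid down: $6.72/click.

Alder; $6.72 per click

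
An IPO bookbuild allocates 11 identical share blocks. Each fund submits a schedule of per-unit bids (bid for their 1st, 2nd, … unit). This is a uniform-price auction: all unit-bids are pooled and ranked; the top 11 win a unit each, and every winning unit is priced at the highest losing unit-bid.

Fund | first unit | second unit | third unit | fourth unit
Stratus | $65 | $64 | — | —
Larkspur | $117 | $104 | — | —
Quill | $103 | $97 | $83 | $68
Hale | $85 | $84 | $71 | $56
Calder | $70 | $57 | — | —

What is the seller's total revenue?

Pooled unit-bids ranked (top 11): 117 (Larkspur-1), 104 (Larkspur-2), 103 (Quill-1), 97 (Quill-2), 85 (Hale-1), 84 (Hale-2), 83 (Quill-3), 71 (Hale-3), 70 (Calder-1), 68 (Quill-4), 65 (Stratus-1)
Highest rejected unit-bid = $64.
Allocation: Calder 1, Hale 3, Larkspur 2, Quill 4, Stratus 1. Every unit priced at $64.
Revenue = 11 × 64 = $704.

Total revenue: $704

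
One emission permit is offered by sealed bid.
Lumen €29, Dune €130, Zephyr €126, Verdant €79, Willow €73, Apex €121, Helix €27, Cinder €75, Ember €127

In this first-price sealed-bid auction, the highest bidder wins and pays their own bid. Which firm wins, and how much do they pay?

Sorting bids: 130 (Dune) > 127 (Ember) > 126 (Zephyr) > 121 (Apex) > 79 (Verdant) > 75 (Cinder) > …
First-price: Dune pays what they bid, €130.

Dune pays €130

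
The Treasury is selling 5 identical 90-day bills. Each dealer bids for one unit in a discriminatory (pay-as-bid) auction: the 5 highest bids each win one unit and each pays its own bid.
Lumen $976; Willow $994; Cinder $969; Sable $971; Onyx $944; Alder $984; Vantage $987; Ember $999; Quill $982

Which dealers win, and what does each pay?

Ordering the bids: 999 (Ember), 994 (Willow), 987 (Vantage), 984 (Alder), 982 (Quill), 976 (Lumen), 971 (Sable), …
The 5 highest are Ember, Willow, Vantage, Alder, Quill.
Each winner pays its own bid: Ember $999, Willow $994, Vantage $987, Alder $984, Quill $982.

Ember $999, Willow $994, Vantage $987, Alder $984, Quill $982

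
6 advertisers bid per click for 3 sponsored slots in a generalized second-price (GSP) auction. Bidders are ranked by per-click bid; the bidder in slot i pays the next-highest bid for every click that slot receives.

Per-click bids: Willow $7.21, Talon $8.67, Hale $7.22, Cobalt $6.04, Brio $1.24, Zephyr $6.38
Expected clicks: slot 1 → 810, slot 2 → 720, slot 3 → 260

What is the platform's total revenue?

Ranked by bid: $8.67 (Talon) > $7.22 (Hale) > $7.21 (Willow) > $6.38 (Zephyr) > …
Slot 1: Talon pays $7.22 × 810 = $5848.20
Slot 2: Hale pays $7.21 × 720 = $5191.20
Slot 3: Willow pays $6.38 × 260 = $1658.80
Total = $12698.20

Total revenue: $12698.20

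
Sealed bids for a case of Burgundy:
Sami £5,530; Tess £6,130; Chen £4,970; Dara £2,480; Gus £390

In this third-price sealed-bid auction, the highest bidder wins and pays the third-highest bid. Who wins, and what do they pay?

Tess pays £4,970

Rule: the highest bidder wins and pays the third-highest bid.
Bids in order: 6,130 (Tess) > 5,530 (Sami) > 4,970 (Chen) > 2,480 (Dara) > 390 (Gus)
Tess is highest; pays the third-highest bid, £4,970.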